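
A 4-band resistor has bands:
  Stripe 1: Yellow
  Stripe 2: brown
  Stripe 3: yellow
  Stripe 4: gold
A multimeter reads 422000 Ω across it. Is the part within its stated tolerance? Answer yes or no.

Yellow → 4 (first significant figure)
Brown → 1 (second significant figure)
Yellow → ×10^4 multiplier
Gold → ±5% tolerance
41 × 10000 = 410000 Ω
Allowed range: 389500 Ω to 430500 Ω.
422000 Ω lies inside that range.

yes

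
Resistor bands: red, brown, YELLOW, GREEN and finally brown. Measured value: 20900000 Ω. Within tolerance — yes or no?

Red → 2 (first significant figure)
Brown → 1 (second significant figure)
Yellow → 4 (third significant figure)
Green → ×10^5 multiplier
Brown → ±1% tolerance
214 × 100000 = 21400000 Ω
Allowed range: 21186000 Ω to 21614000 Ω.
20900000 Ω lies outside that range.

no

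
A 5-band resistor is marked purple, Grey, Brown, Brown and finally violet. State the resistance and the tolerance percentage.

Violet → 7 (first significant figure)
Grey → 8 (second significant figure)
Brown → 1 (third significant figure)
Brown → ×10 multiplier
Violet → ±0.1% tolerance
781 × 10 = 7810 Ω

7810 Ω ±0.1%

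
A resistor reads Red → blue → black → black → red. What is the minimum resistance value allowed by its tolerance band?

254.8 Ω

Red → 2 (first significant figure)
Blue → 6 (second significant figure)
Black → 0 (third significant figure)
Black → ×1 multiplier
Red → ±2% tolerance
260 × 1 = 260 Ω
Minimum = 260 × (1 − 2/100) = 254.8 Ω.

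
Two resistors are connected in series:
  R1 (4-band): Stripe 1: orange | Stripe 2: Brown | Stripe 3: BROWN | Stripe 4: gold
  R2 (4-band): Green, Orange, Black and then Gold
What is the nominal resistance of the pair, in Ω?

363 Ω

R1: orange, brown → 31; brown ×10 → 310 Ω.
R2: green, orange → 53; black ×1 → 53 Ω.
Series: 310 + 53 = 363 Ω.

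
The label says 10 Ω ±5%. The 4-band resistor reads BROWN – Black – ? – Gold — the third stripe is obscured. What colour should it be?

10 Ω = 10 × 10^0.
The third band is the multiplier, 10^0, which is black.

black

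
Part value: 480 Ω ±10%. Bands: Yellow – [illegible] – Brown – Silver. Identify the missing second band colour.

grey

480 Ω = 48 × 10^1.
The second band gives digit 8 of the significand, and 8 is grey.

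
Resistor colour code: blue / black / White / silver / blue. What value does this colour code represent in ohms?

6.09 Ω

Blue → 6 (first significant figure)
Black → 0 (second significant figure)
White → 9 (third significant figure)
Silver → ×0.01 multiplier
609 × 0.01 = 6.09 Ω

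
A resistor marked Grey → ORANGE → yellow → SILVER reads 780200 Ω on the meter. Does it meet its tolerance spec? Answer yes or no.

Grey → 8 (first significant figure)
Orange → 3 (second significant figure)
Yellow → ×10^4 multiplier
Silver → ±10% tolerance
83 × 10000 = 830000 Ω
Allowed range: 747000 Ω to 913000 Ω.
780200 Ω lies inside that range.

yes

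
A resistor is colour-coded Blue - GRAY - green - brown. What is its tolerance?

±1%

The last band, brown, is the tolerance band.
Brown corresponds to ±1%.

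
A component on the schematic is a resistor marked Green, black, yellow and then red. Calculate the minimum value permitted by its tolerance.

490000 Ω

Green → 5 (first significant figure)
Black → 0 (second significant figure)
Yellow → ×10^4 multiplier
Red → ±2% tolerance
50 × 10000 = 500000 Ω
Minimum = 500000 × (1 − 2/100) = 490000 Ω.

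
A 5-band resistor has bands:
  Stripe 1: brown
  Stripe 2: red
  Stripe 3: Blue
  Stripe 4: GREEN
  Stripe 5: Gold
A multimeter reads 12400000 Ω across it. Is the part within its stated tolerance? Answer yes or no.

Brown → 1 (first significant figure)
Red → 2 (second significant figure)
Blue → 6 (third significant figure)
Green → ×10^5 multiplier
Gold → ±5% tolerance
126 × 100000 = 12600000 Ω
Allowed range: 11970000 Ω to 13230000 Ω.
12400000 Ω lies inside that range.

yes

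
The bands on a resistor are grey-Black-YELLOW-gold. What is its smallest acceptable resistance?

760000 Ω

Grey → 8 (first significant figure)
Black → 0 (second significant figure)
Yellow → ×10^4 multiplier
Gold → ±5% tolerance
80 × 10000 = 800000 Ω
Smallest = 800000 × (1 − 5/100) = 760000 Ω.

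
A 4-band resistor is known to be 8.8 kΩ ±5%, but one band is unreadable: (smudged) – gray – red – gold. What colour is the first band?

grey

8800 Ω = 88 × 10^2.
The first band gives digit 8 of the significand, and 8 is grey.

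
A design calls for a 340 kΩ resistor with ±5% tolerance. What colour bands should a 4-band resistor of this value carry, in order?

orange, yellow, yellow, gold

340000 Ω = 34 × 10^4.
3 → orange
4 → yellow
Multiplier 10^4 → yellow.
±5% tolerance → gold.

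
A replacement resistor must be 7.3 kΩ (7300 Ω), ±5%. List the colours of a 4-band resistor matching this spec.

7300 Ω = 73 × 10^2.
7 → violet
3 → orange
Multiplier 10^2 → red.
±5% tolerance → gold.

violet, orange, red, gold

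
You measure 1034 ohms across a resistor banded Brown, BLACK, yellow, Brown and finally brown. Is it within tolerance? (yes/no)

yes

Brown → 1 (first significant figure)
Black → 0 (second significant figure)
Yellow → 4 (third significant figure)
Brown → ×10 multiplier
Brown → ±1% tolerance
104 × 10 = 1040 Ω
Allowed range: 1029.6 Ω to 1050.4 Ω.
1034 ohms lies inside that range.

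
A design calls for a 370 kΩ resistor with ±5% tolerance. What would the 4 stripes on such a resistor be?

orange, violet, yellow, gold

370000 Ω = 37 × 10^4.
3 → orange
7 → violet
Multiplier 10^4 → yellow.
±5% tolerance → gold.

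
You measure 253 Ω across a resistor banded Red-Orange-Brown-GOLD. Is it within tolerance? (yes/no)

Red → 2 (first significant figure)
Orange → 3 (second significant figure)
Brown → ×10 multiplier
Gold → ±5% tolerance
23 × 10 = 230 Ω
Allowed range: 218.5 Ω to 241.5 Ω.
253 Ω lies outside that range.

no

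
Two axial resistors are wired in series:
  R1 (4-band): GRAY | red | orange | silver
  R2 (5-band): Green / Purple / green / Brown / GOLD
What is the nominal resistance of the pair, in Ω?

87750 Ω

R1: grey, red → 82; orange ×10^3 → 82000 Ω.
R2: green, violet, green → 575; brown ×10 → 5750 Ω.
Series: 82000 + 5750 = 87750 Ω.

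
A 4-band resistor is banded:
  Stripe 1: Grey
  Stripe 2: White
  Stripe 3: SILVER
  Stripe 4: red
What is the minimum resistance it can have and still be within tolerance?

Grey → 8 (first significant figure)
White → 9 (second significant figure)
Silver → ×0.01 multiplier
Red → ±2% tolerance
89 × 0.01 = 0.89 Ω
Minimum = 0.89 × (1 − 2/100) = 0.8722 Ω.

0.8722 Ω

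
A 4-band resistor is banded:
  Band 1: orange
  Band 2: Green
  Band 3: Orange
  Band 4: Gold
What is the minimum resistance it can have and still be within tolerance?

Orange → 3 (first significant figure)
Green → 5 (second significant figure)
Orange → ×10^3 multiplier
Gold → ±5% tolerance
35 × 1000 = 35000 Ω
Minimum = 35000 × (1 − 5/100) = 33250 Ω.

33250 Ω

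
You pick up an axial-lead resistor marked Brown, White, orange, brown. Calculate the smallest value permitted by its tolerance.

Brown → 1 (first significant figure)
White → 9 (second significant figure)
Orange → ×10^3 multiplier
Brown → ±1% tolerance
19 × 1000 = 19000 Ω
Smallest = 19000 × (1 − 1/100) = 18810 Ω.

18810 Ω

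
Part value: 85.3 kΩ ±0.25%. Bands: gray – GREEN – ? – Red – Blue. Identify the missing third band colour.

orange

85300 Ω = 853 × 10^2.
The third band gives digit 3 of the significand, and 3 is orange.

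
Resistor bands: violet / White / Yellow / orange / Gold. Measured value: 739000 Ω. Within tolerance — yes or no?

no

Violet → 7 (first significant figure)
White → 9 (second significant figure)
Yellow → 4 (third significant figure)
Orange → ×10^3 multiplier
Gold → ±5% tolerance
794 × 1000 = 794000 Ω
Allowed range: 754300 Ω to 833700 Ω.
739000 Ω lies outside that range.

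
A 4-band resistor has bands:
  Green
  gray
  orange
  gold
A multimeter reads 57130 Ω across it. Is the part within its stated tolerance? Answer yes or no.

yes

Green → 5 (first significant figure)
Grey → 8 (second significant figure)
Orange → ×10^3 multiplier
Gold → ±5% tolerance
58 × 1000 = 58000 Ω
Allowed range: 55100 Ω to 60900 Ω.
57130 Ω lies inside that range.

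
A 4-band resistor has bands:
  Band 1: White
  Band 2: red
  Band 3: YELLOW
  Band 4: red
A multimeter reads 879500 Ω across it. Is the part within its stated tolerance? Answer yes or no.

White → 9 (first significant figure)
Red → 2 (second significant figure)
Yellow → ×10^4 multiplier
Red → ±2% tolerance
92 × 10000 = 920000 Ω
Allowed range: 901600 Ω to 938400 Ω.
879500 Ω lies outside that range.

no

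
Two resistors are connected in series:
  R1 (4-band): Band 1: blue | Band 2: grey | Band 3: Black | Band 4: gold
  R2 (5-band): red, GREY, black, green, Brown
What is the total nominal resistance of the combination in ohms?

28000068 Ω

R1: blue, grey → 68; black ×1 → 68 Ω.
R2: red, grey, black → 280; green ×10^5 → 28000000 Ω.
Series: 68 + 28000000 = 28000068 Ω.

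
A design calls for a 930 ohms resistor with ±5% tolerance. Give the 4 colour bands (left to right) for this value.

930 Ω = 93 × 10^1.
9 → white
3 → orange
Multiplier 10^1 → brown.
±5% tolerance → gold.

white, orange, brown, gold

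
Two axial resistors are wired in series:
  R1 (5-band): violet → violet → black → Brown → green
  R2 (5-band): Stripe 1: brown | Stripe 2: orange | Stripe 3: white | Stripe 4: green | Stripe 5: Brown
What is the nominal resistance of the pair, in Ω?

13907700 Ω

R1: violet, violet, black → 770; brown ×10 → 7700 Ω.
R2: brown, orange, white → 139; green ×10^5 → 13900000 Ω.
Series: 7700 + 13900000 = 13907700 Ω.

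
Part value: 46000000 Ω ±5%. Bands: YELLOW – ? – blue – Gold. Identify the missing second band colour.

46000000 Ω = 46 × 10^6.
The second band gives digit 6 of the significand, and 6 is blue.

blue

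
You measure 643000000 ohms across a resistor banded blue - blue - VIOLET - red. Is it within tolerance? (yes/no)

Blue → 6 (first significant figure)
Blue → 6 (second significant figure)
Violet → ×10^7 multiplier
Red → ±2% tolerance
66 × 10000000 = 660000000 Ω
Allowed range: 646800000 Ω to 673200000 Ω.
643000000 ohms lies outside that range.

no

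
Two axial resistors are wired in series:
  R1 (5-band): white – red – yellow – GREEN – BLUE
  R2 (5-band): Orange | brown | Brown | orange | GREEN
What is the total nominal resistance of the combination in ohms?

92711000 Ω

R1: white, red, yellow → 924; green ×10^5 → 92400000 Ω.
R2: orange, brown, brown → 311; orange ×10^3 → 311000 Ω.
Series: 92400000 + 311000 = 92711000 Ω.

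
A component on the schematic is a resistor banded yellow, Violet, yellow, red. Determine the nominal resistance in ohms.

470000 Ω

Yellow → 4 (first significant figure)
Violet → 7 (second significant figure)
Yellow → ×10^4 multiplier
47 × 10000 = 470000 Ω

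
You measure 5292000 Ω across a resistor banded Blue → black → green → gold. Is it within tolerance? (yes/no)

Blue → 6 (first significant figure)
Black → 0 (second significant figure)
Green → ×10^5 multiplier
Gold → ±5% tolerance
60 × 100000 = 6000000 Ω
Allowed range: 5700000 Ω to 6300000 Ω.
5292000 Ω lies outside that range.

no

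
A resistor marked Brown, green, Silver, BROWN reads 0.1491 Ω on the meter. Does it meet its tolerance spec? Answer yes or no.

Brown → 1 (first significant figure)
Green → 5 (second significant figure)
Silver → ×0.01 multiplier
Brown → ±1% tolerance
15 × 0.01 = 0.15 Ω
Allowed range: 0.1485 Ω to 0.1515 Ω.
0.1491 Ω lies inside that range.

yes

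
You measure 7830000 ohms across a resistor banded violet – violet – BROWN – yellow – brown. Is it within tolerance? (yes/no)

Violet → 7 (first significant figure)
Violet → 7 (second significant figure)
Brown → 1 (third significant figure)
Yellow → ×10^4 multiplier
Brown → ±1% tolerance
771 × 10000 = 7710000 Ω
Allowed range: 7632900 Ω to 7787100 Ω.
7830000 ohms lies outside that range.

no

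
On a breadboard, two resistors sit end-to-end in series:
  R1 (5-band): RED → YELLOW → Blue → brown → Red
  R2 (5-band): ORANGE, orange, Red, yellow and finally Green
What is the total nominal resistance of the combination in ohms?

R1: red, yellow, blue → 246; brown ×10 → 2460 Ω.
R2: orange, orange, red → 332; yellow ×10^4 → 3320000 Ω.
Series: 2460 + 3320000 = 3322460 Ω.

3322460 Ω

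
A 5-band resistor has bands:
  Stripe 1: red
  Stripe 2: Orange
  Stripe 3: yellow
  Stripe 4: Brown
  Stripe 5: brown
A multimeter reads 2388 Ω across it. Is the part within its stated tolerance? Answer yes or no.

Red → 2 (first significant figure)
Orange → 3 (second significant figure)
Yellow → 4 (third significant figure)
Brown → ×10 multiplier
Brown → ±1% tolerance
234 × 10 = 2340 Ω
Allowed range: 2316.6 Ω to 2363.4 Ω.
2388 Ω lies outside that range.

no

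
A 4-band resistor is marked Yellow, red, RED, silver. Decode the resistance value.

4200 Ω

Yellow → 4 (first significant figure)
Red → 2 (second significant figure)
Red → ×10^2 multiplier
42 × 100 = 4200 Ω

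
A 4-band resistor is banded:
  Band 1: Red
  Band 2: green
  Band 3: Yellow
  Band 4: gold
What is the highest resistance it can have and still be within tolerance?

262500 Ω

Red → 2 (first significant figure)
Green → 5 (second significant figure)
Yellow → ×10^4 multiplier
Gold → ±5% tolerance
25 × 10000 = 250000 Ω
Highest = 250000 × (1 + 5/100) = 262500 Ω.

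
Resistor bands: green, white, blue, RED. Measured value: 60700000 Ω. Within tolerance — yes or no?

no

Green → 5 (first significant figure)
White → 9 (second significant figure)
Blue → ×10^6 multiplier
Red → ±2% tolerance
59 × 1000000 = 59000000 Ω
Allowed range: 57820000 Ω to 60180000 Ω.
60700000 Ω lies outside that range.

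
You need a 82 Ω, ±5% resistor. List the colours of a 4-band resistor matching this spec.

82 Ω = 82 × 10^0.
8 → grey
2 → red
Multiplier 10^0 → black.
±5% tolerance → gold.

grey, red, black, gold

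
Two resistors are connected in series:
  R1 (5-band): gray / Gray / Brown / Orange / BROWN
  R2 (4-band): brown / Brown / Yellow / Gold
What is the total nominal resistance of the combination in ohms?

991000 Ω

R1: grey, grey, brown → 881; orange ×10^3 → 881000 Ω.
R2: brown, brown → 11; yellow ×10^4 → 110000 Ω.
Series: 881000 + 110000 = 991000 Ω.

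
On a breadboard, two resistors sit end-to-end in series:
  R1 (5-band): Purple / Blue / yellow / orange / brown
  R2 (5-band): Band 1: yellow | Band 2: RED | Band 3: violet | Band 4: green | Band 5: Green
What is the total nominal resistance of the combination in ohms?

R1: violet, blue, yellow → 764; orange ×10^3 → 764000 Ω.
R2: yellow, red, violet → 427; green ×10^5 → 42700000 Ω.
Series: 764000 + 42700000 = 43464000 Ω.

43464000 Ω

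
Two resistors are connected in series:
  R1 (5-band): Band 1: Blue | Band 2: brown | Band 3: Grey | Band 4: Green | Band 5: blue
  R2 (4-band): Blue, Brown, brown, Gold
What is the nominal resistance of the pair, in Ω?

61800610 Ω

R1: blue, brown, grey → 618; green ×10^5 → 61800000 Ω.
R2: blue, brown → 61; brown ×10 → 610 Ω.
Series: 61800000 + 610 = 61800610 Ω.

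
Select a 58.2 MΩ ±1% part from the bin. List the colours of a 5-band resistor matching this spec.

green, grey, red, green, brown

58200000 Ω = 582 × 10^5.
5 → green
8 → grey
2 → red
Multiplier 10^5 → green.
±1% tolerance → brown.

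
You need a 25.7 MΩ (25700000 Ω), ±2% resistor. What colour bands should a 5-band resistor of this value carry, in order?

25700000 Ω = 257 × 10^5.
2 → red
5 → green
7 → violet
Multiplier 10^5 → green.
±2% tolerance → red.

red, green, violet, green, red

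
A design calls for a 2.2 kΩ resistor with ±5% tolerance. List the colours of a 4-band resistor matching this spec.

red, red, red, gold

2200 Ω = 22 × 10^2.
2 → red
2 → red
Multiplier 10^2 → red.
±5% tolerance → gold.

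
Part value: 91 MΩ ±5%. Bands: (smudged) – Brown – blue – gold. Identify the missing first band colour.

91000000 Ω = 91 × 10^6.
The first band gives digit 9 of the significand, and 9 is white.

white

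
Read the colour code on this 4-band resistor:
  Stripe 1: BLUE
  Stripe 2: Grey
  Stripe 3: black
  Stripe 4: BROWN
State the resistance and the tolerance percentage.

Blue → 6 (first significant figure)
Grey → 8 (second significant figure)
Black → ×1 multiplier
Brown → ±1% tolerance
68 × 1 = 68 Ω

68 Ω ±1%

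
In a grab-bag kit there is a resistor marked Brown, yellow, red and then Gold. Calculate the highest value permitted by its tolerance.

1470 Ω

Brown → 1 (first significant figure)
Yellow → 4 (second significant figure)
Red → ×10^2 multiplier
Gold → ±5% tolerance
14 × 100 = 1400 Ω
Highest = 1400 × (1 + 5/100) = 1470 Ω.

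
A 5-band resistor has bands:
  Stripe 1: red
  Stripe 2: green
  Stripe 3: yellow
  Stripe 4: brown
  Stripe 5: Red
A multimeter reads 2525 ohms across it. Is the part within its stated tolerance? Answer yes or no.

yes

Red → 2 (first significant figure)
Green → 5 (second significant figure)
Yellow → 4 (third significant figure)
Brown → ×10 multiplier
Red → ±2% tolerance
254 × 10 = 2540 Ω
Allowed range: 2489.2 Ω to 2590.8 Ω.
2525 ohms lies inside that range.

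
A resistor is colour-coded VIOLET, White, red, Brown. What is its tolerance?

±1%

The last band, brown, is the tolerance band.
Brown corresponds to ±1%.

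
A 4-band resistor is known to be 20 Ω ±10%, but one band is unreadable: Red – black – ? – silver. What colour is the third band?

20 Ω = 20 × 10^0.
The third band is the multiplier, 10^0, which is black.

black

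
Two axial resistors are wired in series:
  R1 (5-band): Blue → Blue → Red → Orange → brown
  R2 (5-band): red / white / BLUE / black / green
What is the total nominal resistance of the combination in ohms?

662296 Ω

R1: blue, blue, red → 662; orange ×10^3 → 662000 Ω.
R2: red, white, blue → 296; black ×1 → 296 Ω.
Series: 662000 + 296 = 662296 Ω.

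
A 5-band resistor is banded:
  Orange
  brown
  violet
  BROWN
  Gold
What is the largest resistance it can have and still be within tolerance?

Orange → 3 (first significant figure)
Brown → 1 (second significant figure)
Violet → 7 (third significant figure)
Brown → ×10 multiplier
Gold → ±5% tolerance
317 × 10 = 3170 Ω
Largest = 3170 × (1 + 5/100) = 3328.5 Ω.

3328.5 Ω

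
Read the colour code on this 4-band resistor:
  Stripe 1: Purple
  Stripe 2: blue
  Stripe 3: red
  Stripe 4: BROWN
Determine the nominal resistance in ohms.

Violet → 7 (first significant figure)
Blue → 6 (second significant figure)
Red → ×10^2 multiplier
76 × 100 = 7600 Ω

7600 Ω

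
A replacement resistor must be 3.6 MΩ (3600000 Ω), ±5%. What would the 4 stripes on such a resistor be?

3600000 Ω = 36 × 10^5.
3 → orange
6 → blue
Multiplier 10^5 → green.
±5% tolerance → gold.

orange, blue, green, gold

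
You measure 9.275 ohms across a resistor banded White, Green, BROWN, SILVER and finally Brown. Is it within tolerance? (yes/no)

no

White → 9 (first significant figure)
Green → 5 (second significant figure)
Brown → 1 (third significant figure)
Silver → ×0.01 multiplier
Brown → ±1% tolerance
951 × 0.01 = 9.51 Ω
Allowed range: 9.4149 Ω to 9.6051 Ω.
9.275 ohms lies outside that range.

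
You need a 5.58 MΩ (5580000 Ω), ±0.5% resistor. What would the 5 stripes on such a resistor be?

5580000 Ω = 558 × 10^4.
5 → green
5 → green
8 → grey
Multiplier 10^4 → yellow.
±0.5% tolerance → green.

green, green, grey, yellow, green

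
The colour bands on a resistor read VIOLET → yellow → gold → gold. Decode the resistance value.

Violet → 7 (first significant figure)
Yellow → 4 (second significant figure)
Gold → ×0.1 multiplier
74 × 0.1 = 7.4 Ω

7.4 Ω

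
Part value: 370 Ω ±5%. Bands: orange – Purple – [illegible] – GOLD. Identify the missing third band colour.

370 Ω = 37 × 10^1.
The third band is the multiplier, 10^1, which is brown.

brown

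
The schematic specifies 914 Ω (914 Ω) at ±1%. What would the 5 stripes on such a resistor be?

914 Ω = 914 × 10^0.
9 → white
1 → brown
4 → yellow
Multiplier 10^0 → black.
±1% tolerance → brown.

white, brown, yellow, black, brown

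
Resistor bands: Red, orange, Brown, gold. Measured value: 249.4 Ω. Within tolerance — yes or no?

Red → 2 (first significant figure)
Orange → 3 (second significant figure)
Brown → ×10 multiplier
Gold → ±5% tolerance
23 × 10 = 230 Ω
Allowed range: 218.5 Ω to 241.5 Ω.
249.4 Ω lies outside that range.

no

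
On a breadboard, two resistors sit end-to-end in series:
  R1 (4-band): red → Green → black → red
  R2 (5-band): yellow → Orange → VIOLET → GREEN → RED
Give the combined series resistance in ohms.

R1: red, green → 25; black ×1 → 25 Ω.
R2: yellow, orange, violet → 437; green ×10^5 → 43700000 Ω.
Series: 25 + 43700000 = 43700025 Ω.

43700025 Ω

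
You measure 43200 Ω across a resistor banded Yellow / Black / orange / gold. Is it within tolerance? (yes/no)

Yellow → 4 (first significant figure)
Black → 0 (second significant figure)
Orange → ×10^3 multiplier
Gold → ±5% tolerance
40 × 1000 = 40000 Ω
Allowed range: 38000 Ω to 42000 Ω.
43200 Ω lies outside that range.

no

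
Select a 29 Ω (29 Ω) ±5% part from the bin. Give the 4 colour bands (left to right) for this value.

29 Ω = 29 × 10^0.
2 → red
9 → white
Multiplier 10^0 → black.
±5% tolerance → gold.

red, white, black, gold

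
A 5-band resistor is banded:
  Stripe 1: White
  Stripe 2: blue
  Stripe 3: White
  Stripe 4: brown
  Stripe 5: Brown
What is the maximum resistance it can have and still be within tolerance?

9786.9 Ω

White → 9 (first significant figure)
Blue → 6 (second significant figure)
White → 9 (third significant figure)
Brown → ×10 multiplier
Brown → ±1% tolerance
969 × 10 = 9690 Ω
Maximum = 9690 × (1 + 1/100) = 9786.9 Ω.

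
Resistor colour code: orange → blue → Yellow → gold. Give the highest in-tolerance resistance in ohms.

378000 Ω

Orange → 3 (first significant figure)
Blue → 6 (second significant figure)
Yellow → ×10^4 multiplier
Gold → ±5% tolerance
36 × 10000 = 360000 Ω
Highest = 360000 × (1 + 5/100) = 378000 Ω.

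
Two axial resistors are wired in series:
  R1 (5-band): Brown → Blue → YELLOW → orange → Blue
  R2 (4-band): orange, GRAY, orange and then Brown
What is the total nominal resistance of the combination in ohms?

R1: brown, blue, yellow → 164; orange ×10^3 → 164000 Ω.
R2: orange, grey → 38; orange ×10^3 → 38000 Ω.
Series: 164000 + 38000 = 202000 Ω.

202000 Ω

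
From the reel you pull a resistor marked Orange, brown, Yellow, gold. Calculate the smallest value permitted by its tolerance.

Orange → 3 (first significant figure)
Brown → 1 (second significant figure)
Yellow → ×10^4 multiplier
Gold → ±5% tolerance
31 × 10000 = 310000 Ω
Smallest = 310000 × (1 − 5/100) = 294500 Ω.

294500 Ω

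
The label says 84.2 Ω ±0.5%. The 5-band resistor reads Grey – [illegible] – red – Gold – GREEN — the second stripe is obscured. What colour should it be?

yellow

84.2 Ω = 842 × 10^-1.
The second band gives digit 4 of the significand, and 4 is yellow.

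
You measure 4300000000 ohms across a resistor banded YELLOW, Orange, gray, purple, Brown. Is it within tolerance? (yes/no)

no

Yellow → 4 (first significant figure)
Orange → 3 (second significant figure)
Grey → 8 (third significant figure)
Violet → ×10^7 multiplier
Brown → ±1% tolerance
438 × 10000000 = 4380000000 Ω
Allowed range: 4336200000 Ω to 4423800000 Ω.
4300000000 ohms lies outside that range.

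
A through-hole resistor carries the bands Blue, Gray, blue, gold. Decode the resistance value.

Blue → 6 (first significant figure)
Grey → 8 (second significant figure)
Blue → ×10^6 multiplier
68 × 1000000 = 68000000 Ω

68000000 Ω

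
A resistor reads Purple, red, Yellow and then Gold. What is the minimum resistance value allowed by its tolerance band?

Violet → 7 (first significant figure)
Red → 2 (second significant figure)
Yellow → ×10^4 multiplier
Gold → ±5% tolerance
72 × 10000 = 720000 Ω
Minimum = 720000 × (1 − 5/100) = 684000 Ω.

684000 Ω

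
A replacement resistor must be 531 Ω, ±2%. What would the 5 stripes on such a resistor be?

531 Ω = 531 × 10^0.
5 → green
3 → orange
1 → brown
Multiplier 10^0 → black.
±2% tolerance → red.

green, orange, brown, black, red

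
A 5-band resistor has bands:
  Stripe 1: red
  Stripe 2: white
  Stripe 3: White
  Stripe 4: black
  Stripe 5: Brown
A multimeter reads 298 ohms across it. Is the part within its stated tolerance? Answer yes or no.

yes

Red → 2 (first significant figure)
White → 9 (second significant figure)
White → 9 (third significant figure)
Black → ×1 multiplier
Brown → ±1% tolerance
299 × 1 = 299 Ω
Allowed range: 296.01 Ω to 301.99 Ω.
298 ohms lies inside that range.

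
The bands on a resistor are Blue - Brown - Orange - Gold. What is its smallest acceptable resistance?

57950 Ω

Blue → 6 (first significant figure)
Brown → 1 (second significant figure)
Orange → ×10^3 multiplier
Gold → ±5% tolerance
61 × 1000 = 61000 Ω
Smallest = 61000 × (1 − 5/100) = 57950 Ω.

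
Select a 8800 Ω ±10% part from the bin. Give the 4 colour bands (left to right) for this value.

8800 Ω = 88 × 10^2.
8 → grey
8 → grey
Multiplier 10^2 → red.
±10% tolerance → silver.

grey, grey, red, silver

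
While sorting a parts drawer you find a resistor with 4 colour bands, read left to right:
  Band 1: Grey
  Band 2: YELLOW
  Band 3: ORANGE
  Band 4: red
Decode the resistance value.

Grey → 8 (first significant figure)
Yellow → 4 (second significant figure)
Orange → ×10^3 multiplier
84 × 1000 = 84000 Ω

84000 Ω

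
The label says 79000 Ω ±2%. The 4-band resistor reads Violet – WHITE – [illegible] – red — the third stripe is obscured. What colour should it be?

orange

79000 Ω = 79 × 10^3.
The third band is the multiplier, 10^3, which is orange.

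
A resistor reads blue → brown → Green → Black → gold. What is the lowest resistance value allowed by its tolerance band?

584.25 Ω

Blue → 6 (first significant figure)
Brown → 1 (second significant figure)
Green → 5 (third significant figure)
Black → ×1 multiplier
Gold → ±5% tolerance
615 × 1 = 615 Ω
Lowest = 615 × (1 − 5/100) = 584.25 Ω.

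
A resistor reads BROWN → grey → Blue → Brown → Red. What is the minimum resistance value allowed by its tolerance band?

Brown → 1 (first significant figure)
Grey → 8 (second significant figure)
Blue → 6 (third significant figure)
Brown → ×10 multiplier
Red → ±2% tolerance
186 × 10 = 1860 Ω
Minimum = 1860 × (1 − 2/100) = 1822.8 Ω.

1822.8 Ω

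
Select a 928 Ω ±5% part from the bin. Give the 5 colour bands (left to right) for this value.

928 Ω = 928 × 10^0.
9 → white
2 → red
8 → grey
Multiplier 10^0 → black.
±5% tolerance → gold.

white, red, grey, black, gold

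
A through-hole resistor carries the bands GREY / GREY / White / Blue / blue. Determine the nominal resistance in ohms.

889000000 Ω

Grey → 8 (first significant figure)
Grey → 8 (second significant figure)
White → 9 (third significant figure)
Blue → ×10^6 multiplier
889 × 1000000 = 889000000 Ω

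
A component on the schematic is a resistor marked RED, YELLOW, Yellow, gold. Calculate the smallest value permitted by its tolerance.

228000 Ω

Red → 2 (first significant figure)
Yellow → 4 (second significant figure)
Yellow → ×10^4 multiplier
Gold → ±5% tolerance
24 × 10000 = 240000 Ω
Smallest = 240000 × (1 − 5/100) = 228000 Ω.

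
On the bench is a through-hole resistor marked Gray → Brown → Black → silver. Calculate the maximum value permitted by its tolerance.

Grey → 8 (first significant figure)
Brown → 1 (second significant figure)
Black → ×1 multiplier
Silver → ±10% tolerance
81 × 1 = 81 Ω
Maximum = 81 × (1 + 10/100) = 89.1 Ω.

89.1 Ω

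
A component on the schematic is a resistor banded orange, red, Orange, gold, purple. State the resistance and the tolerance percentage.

Orange → 3 (first significant figure)
Red → 2 (second significant figure)
Orange → 3 (third significant figure)
Gold → ×0.1 multiplier
Violet → ±0.1% tolerance
323 × 0.1 = 32.3 Ω

32.3 Ω ±0.1%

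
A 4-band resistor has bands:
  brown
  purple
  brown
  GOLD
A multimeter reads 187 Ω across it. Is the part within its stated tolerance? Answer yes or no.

no

Brown → 1 (first significant figure)
Violet → 7 (second significant figure)
Brown → ×10 multiplier
Gold → ±5% tolerance
17 × 10 = 170 Ω
Allowed range: 161.5 Ω to 178.5 Ω.
187 Ω lies outside that range.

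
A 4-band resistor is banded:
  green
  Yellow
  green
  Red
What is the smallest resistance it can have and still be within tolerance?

Green → 5 (first significant figure)
Yellow → 4 (second significant figure)
Green → ×10^5 multiplier
Red → ±2% tolerance
54 × 100000 = 5400000 Ω
Smallest = 5400000 × (1 − 2/100) = 5292000 Ω.

5292000 Ω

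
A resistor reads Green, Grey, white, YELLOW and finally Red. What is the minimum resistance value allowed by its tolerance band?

5772200 Ω

Green → 5 (first significant figure)
Grey → 8 (second significant figure)
White → 9 (third significant figure)
Yellow → ×10^4 multiplier
Red → ±2% tolerance
589 × 10000 = 5890000 Ω
Minimum = 5890000 × (1 − 2/100) = 5772200 Ω.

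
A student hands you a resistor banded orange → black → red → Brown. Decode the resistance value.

Orange → 3 (first significant figure)
Black → 0 (second significant figure)
Red → ×10^2 multiplier
30 × 100 = 3000 Ω

3000 Ω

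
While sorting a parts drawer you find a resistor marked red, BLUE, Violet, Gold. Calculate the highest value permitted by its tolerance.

273000000 Ω

Red → 2 (first significant figure)
Blue → 6 (second significant figure)
Violet → ×10^7 multiplier
Gold → ±5% tolerance
26 × 10000000 = 260000000 Ω
Highest = 260000000 × (1 + 5/100) = 273000000 Ω.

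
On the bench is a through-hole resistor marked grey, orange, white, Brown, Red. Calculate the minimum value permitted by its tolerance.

Grey → 8 (first significant figure)
Orange → 3 (second significant figure)
White → 9 (third significant figure)
Brown → ×10 multiplier
Red → ±2% tolerance
839 × 10 = 8390 Ω
Minimum = 8390 × (1 − 2/100) = 8222.2 Ω.

8222.2 Ω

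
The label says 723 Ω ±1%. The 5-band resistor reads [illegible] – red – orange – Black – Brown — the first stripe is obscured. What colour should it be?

723 Ω = 723 × 10^0.
The first band gives digit 7 of the significand, and 7 is violet.

violet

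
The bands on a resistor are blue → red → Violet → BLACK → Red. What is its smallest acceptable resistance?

Blue → 6 (first significant figure)
Red → 2 (second significant figure)
Violet → 7 (third significant figure)
Black → ×1 multiplier
Red → ±2% tolerance
627 × 1 = 627 Ω
Smallest = 627 × (1 − 2/100) = 614.46 Ω.

614.46 Ω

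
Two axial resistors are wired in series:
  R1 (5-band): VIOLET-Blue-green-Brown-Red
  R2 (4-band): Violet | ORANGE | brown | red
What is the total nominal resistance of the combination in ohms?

R1: violet, blue, green → 765; brown ×10 → 7650 Ω.
R2: violet, orange → 73; brown ×10 → 730 Ω.
Series: 7650 + 730 = 8380 Ω.

8380 Ω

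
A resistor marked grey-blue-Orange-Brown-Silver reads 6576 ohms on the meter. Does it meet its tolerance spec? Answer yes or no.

no

Grey → 8 (first significant figure)
Blue → 6 (second significant figure)
Orange → 3 (third significant figure)
Brown → ×10 multiplier
Silver → ±10% tolerance
863 × 10 = 8630 Ω
Allowed range: 7767 Ω to 9493 Ω.
6576 ohms lies outside that range.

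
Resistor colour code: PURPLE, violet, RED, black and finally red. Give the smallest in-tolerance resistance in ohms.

Violet → 7 (first significant figure)
Violet → 7 (second significant figure)
Red → 2 (third significant figure)
Black → ×1 multiplier
Red → ±2% tolerance
772 × 1 = 772 Ω
Smallest = 772 × (1 − 2/100) = 756.56 Ω.

756.56 Ω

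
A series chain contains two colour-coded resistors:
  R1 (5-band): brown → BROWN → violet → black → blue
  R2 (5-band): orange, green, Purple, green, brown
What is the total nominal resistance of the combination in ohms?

35700117 Ω

R1: brown, brown, violet → 117; black ×1 → 117 Ω.
R2: orange, green, violet → 357; green ×10^5 → 35700000 Ω.
Series: 117 + 35700000 = 35700117 Ω.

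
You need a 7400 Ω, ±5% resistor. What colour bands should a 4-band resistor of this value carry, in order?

violet, yellow, red, gold

7400 Ω = 74 × 10^2.
7 → violet
4 → yellow
Multiplier 10^2 → red.
±5% tolerance → gold.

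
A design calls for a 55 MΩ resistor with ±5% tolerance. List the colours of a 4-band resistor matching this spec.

green, green, blue, gold

55000000 Ω = 55 × 10^6.
5 → green
5 → green
Multiplier 10^6 → blue.
±5% tolerance → gold.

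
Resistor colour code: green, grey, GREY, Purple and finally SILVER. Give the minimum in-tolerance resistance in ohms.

5292000000 Ω

Green → 5 (first significant figure)
Grey → 8 (second significant figure)
Grey → 8 (third significant figure)
Violet → ×10^7 multiplier
Silver → ±10% tolerance
588 × 10000000 = 5880000000 Ω
Minimum = 5880000000 × (1 − 10/100) = 5292000000 Ω.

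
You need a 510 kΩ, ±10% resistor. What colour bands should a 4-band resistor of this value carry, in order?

green, brown, yellow, silver

510000 Ω = 51 × 10^4.
5 → green
1 → brown
Multiplier 10^4 → yellow.
±10% tolerance → silver.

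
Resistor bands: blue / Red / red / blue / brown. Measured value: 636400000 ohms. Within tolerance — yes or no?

no

Blue → 6 (first significant figure)
Red → 2 (second significant figure)
Red → 2 (third significant figure)
Blue → ×10^6 multiplier
Brown → ±1% tolerance
622 × 1000000 = 622000000 Ω
Allowed range: 615780000 Ω to 628220000 Ω.
636400000 ohms lies outside that range.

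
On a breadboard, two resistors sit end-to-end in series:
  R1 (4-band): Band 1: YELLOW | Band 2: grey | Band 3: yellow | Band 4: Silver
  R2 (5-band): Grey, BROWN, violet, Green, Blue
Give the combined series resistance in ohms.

82180000 Ω

R1: yellow, grey → 48; yellow ×10^4 → 480000 Ω.
R2: grey, brown, violet → 817; green ×10^5 → 81700000 Ω.
Series: 480000 + 81700000 = 82180000 Ω.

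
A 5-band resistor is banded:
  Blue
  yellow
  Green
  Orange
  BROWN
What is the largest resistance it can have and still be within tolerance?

651450 Ω

Blue → 6 (first significant figure)
Yellow → 4 (second significant figure)
Green → 5 (third significant figure)
Orange → ×10^3 multiplier
Brown → ±1% tolerance
645 × 1000 = 645000 Ω
Largest = 645000 × (1 + 1/100) = 651450 Ω.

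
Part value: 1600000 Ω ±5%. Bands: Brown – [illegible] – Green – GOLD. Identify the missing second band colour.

blue

1600000 Ω = 16 × 10^5.
The second band gives digit 6 of the significand, and 6 is blue.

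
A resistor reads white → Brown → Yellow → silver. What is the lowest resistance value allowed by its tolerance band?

White → 9 (first significant figure)
Brown → 1 (second significant figure)
Yellow → ×10^4 multiplier
Silver → ±10% tolerance
91 × 10000 = 910000 Ω
Lowest = 910000 × (1 − 10/100) = 819000 Ω.

819000 Ω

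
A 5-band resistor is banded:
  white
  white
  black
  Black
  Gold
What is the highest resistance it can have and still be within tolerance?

White → 9 (first significant figure)
White → 9 (second significant figure)
Black → 0 (third significant figure)
Black → ×1 multiplier
Gold → ±5% tolerance
990 × 1 = 990 Ω
Highest = 990 × (1 + 5/100) = 1039.5 Ω.

1039.5 Ω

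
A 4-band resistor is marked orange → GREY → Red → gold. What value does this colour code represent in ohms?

Orange → 3 (first significant figure)
Grey → 8 (second significant figure)
Red → ×10^2 multiplier
38 × 100 = 3800 Ω

3800 Ω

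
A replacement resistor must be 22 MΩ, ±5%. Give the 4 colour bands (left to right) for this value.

22000000 Ω = 22 × 10^6.
2 → red
2 → red
Multiplier 10^6 → blue.
±5% tolerance → gold.

red, red, blue, gold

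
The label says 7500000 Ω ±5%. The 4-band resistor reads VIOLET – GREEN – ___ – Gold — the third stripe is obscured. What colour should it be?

green

7500000 Ω = 75 × 10^5.
The third band is the multiplier, 10^5, which is green.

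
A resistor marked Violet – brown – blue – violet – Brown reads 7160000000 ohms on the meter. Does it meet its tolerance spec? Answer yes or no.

Violet → 7 (first significant figure)
Brown → 1 (second significant figure)
Blue → 6 (third significant figure)
Violet → ×10^7 multiplier
Brown → ±1% tolerance
716 × 10000000 = 7160000000 Ω
Allowed range: 7088400000 Ω to 7231600000 Ω.
7160000000 ohms lies inside that range.

yes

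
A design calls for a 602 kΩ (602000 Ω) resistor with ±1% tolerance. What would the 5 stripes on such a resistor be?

602000 Ω = 602 × 10^3.
6 → blue
0 → black
2 → red
Multiplier 10^3 → orange.
±1% tolerance → brown.

blue, black, red, orange, brown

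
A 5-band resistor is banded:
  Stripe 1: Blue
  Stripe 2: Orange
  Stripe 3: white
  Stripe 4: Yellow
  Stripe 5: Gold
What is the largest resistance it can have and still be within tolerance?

6709500 Ω

Blue → 6 (first significant figure)
Orange → 3 (second significant figure)
White → 9 (third significant figure)
Yellow → ×10^4 multiplier
Gold → ±5% tolerance
639 × 10000 = 6390000 Ω
Largest = 6390000 × (1 + 5/100) = 6709500 Ω.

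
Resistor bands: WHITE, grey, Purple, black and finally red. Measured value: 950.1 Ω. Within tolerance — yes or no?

no

White → 9 (first significant figure)
Grey → 8 (second significant figure)
Violet → 7 (third significant figure)
Black → ×1 multiplier
Red → ±2% tolerance
987 × 1 = 987 Ω
Allowed range: 967.26 Ω to 1006.74 Ω.
950.1 Ω lies outside that range.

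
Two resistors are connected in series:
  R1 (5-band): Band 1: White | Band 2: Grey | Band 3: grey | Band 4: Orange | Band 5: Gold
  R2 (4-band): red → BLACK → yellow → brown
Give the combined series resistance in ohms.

1188000 Ω

R1: white, grey, grey → 988; orange ×10^3 → 988000 Ω.
R2: red, black → 20; yellow ×10^4 → 200000 Ω.
Series: 988000 + 200000 = 1188000 Ω.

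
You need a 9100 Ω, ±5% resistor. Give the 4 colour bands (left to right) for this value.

white, brown, red, gold

9100 Ω = 91 × 10^2.
9 → white
1 → brown
Multiplier 10^2 → red.
±5% tolerance → gold.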